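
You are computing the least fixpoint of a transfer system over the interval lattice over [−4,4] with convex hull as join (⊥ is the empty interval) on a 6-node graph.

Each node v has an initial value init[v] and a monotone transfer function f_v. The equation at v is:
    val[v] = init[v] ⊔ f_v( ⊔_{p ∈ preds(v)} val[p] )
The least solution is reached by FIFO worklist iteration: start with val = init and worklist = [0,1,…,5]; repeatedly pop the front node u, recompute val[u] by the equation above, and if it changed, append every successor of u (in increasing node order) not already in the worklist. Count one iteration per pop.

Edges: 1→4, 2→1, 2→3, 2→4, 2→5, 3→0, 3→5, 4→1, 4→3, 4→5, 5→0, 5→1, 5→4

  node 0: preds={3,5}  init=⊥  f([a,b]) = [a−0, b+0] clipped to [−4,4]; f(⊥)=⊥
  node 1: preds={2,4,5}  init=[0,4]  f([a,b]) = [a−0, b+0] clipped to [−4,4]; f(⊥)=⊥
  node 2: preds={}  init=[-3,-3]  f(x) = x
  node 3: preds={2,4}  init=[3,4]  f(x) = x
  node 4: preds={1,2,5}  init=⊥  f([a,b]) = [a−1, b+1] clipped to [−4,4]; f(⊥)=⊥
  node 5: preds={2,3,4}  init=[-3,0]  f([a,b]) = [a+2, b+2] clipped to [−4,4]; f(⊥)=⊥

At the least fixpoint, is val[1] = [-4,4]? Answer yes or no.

yes

Iteration log — 12 steps:
  step 1. node 0  ⊔preds=[-3,4]  new=[-3,4]  old=⊥  +wl: 
  step 2. node 1  ⊔preds=[-3,0]  new=[-3,4]  old=[0,4]  +wl: 
  step 3. node 2  ⊔preds=⊥  new=[-3,-3]  stable
  step 4. node 3  ⊔preds=[-3,-3]  new=[-3,4]  old=[3,4]  +wl: 0
  step 5. node 4  ⊔preds=[-3,4]  new=[-4,4]  old=⊥  +wl: 1,3
  step 6. node 5  ⊔preds=[-4,4]  new=[-3,4]  old=[-3,0]  +wl: 4
  step 7. node 0  ⊔preds=[-3,4]  new=[-3,4]  stable
  step 8. node 1  ⊔preds=[-4,4]  new=[-4,4]  old=[-3,4]  +wl: 
  step 9. node 3  ⊔preds=[-4,4]  new=[-4,4]  old=[-3,4]  +wl: 0,5
  step 10. node 4  ⊔preds=[-4,4]  new=[-4,4]  stable
  step 11. node 0  ⊔preds=[-4,4]  new=[-4,4]  old=[-3,4]  +wl: 
  step 12. node 5  ⊔preds=[-4,4]  new=[-3,4]  stable

Least fixpoint reached:
  node 0: [-4,4]
  node 1: [-4,4]
  node 2: [-3,-3]
  node 3: [-4,4]
  node 4: [-4,4]
  node 5: [-3,4]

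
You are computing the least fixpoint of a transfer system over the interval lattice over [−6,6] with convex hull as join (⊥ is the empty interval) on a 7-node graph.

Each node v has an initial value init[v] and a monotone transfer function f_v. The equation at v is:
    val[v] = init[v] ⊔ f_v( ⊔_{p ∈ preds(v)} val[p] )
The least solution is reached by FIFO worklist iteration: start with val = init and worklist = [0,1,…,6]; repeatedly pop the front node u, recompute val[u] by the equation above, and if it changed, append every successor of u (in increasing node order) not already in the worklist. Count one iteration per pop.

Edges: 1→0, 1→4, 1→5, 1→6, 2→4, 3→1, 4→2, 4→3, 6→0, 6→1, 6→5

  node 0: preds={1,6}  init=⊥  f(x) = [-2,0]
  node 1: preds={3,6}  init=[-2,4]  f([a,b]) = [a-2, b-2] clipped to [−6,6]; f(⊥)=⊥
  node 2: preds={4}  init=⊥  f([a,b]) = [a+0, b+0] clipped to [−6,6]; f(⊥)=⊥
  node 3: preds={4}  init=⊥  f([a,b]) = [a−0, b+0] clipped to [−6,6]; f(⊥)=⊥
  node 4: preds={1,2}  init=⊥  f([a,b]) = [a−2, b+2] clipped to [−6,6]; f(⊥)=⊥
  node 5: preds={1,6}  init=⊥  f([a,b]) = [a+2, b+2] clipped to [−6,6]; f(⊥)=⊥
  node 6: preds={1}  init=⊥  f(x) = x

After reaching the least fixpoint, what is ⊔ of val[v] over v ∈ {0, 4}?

[-6,6]

Worklist (21 pops):
  #1 pop 0: in=[-2,4] → [-2,0] (was ⊥); enqueue []
  #2 pop 1: in=⊥ → [-2,4] (no change)
  #3 pop 2: in=⊥ → ⊥ (no change)
  #4 pop 3: in=⊥ → ⊥ (no change)
  #5 pop 4: in=[-2,4] → [-4,6] (was ⊥); enqueue [2,3]
  #6 pop 5: in=[-2,4] → [0,6] (was ⊥); enqueue []
  #7 pop 6: in=[-2,4] → [-2,4] (was ⊥); enqueue [0,1,5]
  #8 pop 2: in=[-4,6] → [-4,6] (was ⊥); enqueue [4]
  #9 pop 3: in=[-4,6] → [-4,6] (was ⊥); enqueue []
  #10 pop 0: in=[-2,4] → [-2,0] (no change)
  #11 pop 1: in=[-4,6] → [-6,4] (was [-2,4]); enqueue [0,6]
  #12 pop 5: in=[-6,4] → [-4,6] (was [0,6]); enqueue []
  #13 pop 4: in=[-6,6] → [-6,6] (was [-4,6]); enqueue [2,3]
  #14 pop 0: in=[-6,4] → [-2,0] (no change)
  #15 pop 6: in=[-6,4] → [-6,4] (was [-2,4]); enqueue [0,1,5]
  #16 pop 2: in=[-6,6] → [-6,6] (was [-4,6]); enqueue [4]
  #17 pop 3: in=[-6,6] → [-6,6] (was [-4,6]); enqueue []
  #18 pop 0: in=[-6,4] → [-2,0] (no change)
  #19 pop 1: in=[-6,6] → [-6,4] (no change)
  #20 pop 5: in=[-6,4] → [-4,6] (no change)
  #21 pop 4: in=[-6,6] → [-6,6] (no change)

Fixpoint:
  val[0] = [-2,0]
  val[1] = [-6,4]
  val[2] = [-6,6]
  val[3] = [-6,6]
  val[4] = [-6,6]
  val[5] = [-4,6]
  val[6] = [-6,4]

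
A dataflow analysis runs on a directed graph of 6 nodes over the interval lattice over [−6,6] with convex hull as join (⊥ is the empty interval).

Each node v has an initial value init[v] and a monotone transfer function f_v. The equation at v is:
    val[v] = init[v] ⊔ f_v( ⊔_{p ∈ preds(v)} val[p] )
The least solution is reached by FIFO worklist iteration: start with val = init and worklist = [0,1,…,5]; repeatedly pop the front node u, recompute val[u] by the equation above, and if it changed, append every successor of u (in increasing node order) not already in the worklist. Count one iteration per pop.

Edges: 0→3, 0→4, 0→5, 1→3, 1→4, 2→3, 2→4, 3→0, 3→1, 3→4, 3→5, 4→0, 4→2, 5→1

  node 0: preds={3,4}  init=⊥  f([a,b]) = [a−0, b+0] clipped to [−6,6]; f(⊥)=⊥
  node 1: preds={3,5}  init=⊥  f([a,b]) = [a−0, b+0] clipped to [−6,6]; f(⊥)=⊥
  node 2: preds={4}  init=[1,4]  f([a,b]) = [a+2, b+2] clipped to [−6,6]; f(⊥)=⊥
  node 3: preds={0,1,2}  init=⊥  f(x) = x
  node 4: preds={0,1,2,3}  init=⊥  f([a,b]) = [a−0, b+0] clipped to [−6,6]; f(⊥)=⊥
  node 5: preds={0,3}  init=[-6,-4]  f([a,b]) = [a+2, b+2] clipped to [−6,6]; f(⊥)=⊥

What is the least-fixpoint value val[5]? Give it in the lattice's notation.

[-6,6]

Worklist (18 pops):
  #1 pop 0: in=⊥ → ⊥ (no change)
  #2 pop 1: in=[-6,-4] → [-6,-4] (was ⊥); enqueue []
  #3 pop 2: in=⊥ → [1,4] (no change)
  #4 pop 3: in=[-6,4] → [-6,4] (was ⊥); enqueue [0,1]
  #5 pop 4: in=[-6,4] → [-6,4] (was ⊥); enqueue [2]
  #6 pop 5: in=[-6,4] → [-6,6] (was [-6,-4]); enqueue []
  #7 pop 0: in=[-6,4] → [-6,4] (was ⊥); enqueue [3,4,5]
  #8 pop 1: in=[-6,6] → [-6,6] (was [-6,-4]); enqueue []
  #9 pop 2: in=[-6,4] → [-4,6] (was [1,4]); enqueue []
  #10 pop 3: in=[-6,6] → [-6,6] (was [-6,4]); enqueue [0,1]
  #11 pop 4: in=[-6,6] → [-6,6] (was [-6,4]); enqueue [2]
  #12 pop 5: in=[-6,6] → [-6,6] (no change)
  #13 pop 0: in=[-6,6] → [-6,6] (was [-6,4]); enqueue [3,4,5]
  #14 pop 1: in=[-6,6] → [-6,6] (no change)
  #15 pop 2: in=[-6,6] → [-4,6] (no change)
  #16 pop 3: in=[-6,6] → [-6,6] (no change)
  #17 pop 4: in=[-6,6] → [-6,6] (no change)
  #18 pop 5: in=[-6,6] → [-6,6] (no change)

Fixpoint:
  val[0] = [-6,6]
  val[1] = [-6,6]
  val[2] = [-4,6]
  val[3] = [-6,6]
  val[4] = [-6,6]
  val[5] = [-6,6]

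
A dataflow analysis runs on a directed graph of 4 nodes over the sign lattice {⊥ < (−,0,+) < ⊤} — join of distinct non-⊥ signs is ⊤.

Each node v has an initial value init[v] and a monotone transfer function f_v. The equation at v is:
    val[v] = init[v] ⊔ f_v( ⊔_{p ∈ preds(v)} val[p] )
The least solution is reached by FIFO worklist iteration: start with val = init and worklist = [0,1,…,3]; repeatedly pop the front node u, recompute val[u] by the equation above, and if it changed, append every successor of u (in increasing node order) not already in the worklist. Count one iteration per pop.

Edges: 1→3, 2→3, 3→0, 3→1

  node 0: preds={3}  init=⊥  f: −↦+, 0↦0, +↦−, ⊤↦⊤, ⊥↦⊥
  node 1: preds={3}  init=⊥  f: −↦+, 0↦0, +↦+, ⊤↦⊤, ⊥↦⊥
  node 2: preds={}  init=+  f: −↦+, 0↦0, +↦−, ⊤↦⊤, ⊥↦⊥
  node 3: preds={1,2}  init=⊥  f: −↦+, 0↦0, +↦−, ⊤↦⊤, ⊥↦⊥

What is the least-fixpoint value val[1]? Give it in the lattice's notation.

+

Worklist (7 pops):
  #1 pop 0: in=⊥ → ⊥ (no change)
  #2 pop 1: in=⊥ → ⊥ (no change)
  #3 pop 2: in=⊥ → + (no change)
  #4 pop 3: in=+ → − (was ⊥); enqueue [0,1]
  #5 pop 0: in=− → + (was ⊥); enqueue []
  #6 pop 1: in=− → + (was ⊥); enqueue [3]
  #7 pop 3: in=+ → − (no change)

Fixpoint:
  val[0] = +
  val[1] = +
  val[2] = +
  val[3] = −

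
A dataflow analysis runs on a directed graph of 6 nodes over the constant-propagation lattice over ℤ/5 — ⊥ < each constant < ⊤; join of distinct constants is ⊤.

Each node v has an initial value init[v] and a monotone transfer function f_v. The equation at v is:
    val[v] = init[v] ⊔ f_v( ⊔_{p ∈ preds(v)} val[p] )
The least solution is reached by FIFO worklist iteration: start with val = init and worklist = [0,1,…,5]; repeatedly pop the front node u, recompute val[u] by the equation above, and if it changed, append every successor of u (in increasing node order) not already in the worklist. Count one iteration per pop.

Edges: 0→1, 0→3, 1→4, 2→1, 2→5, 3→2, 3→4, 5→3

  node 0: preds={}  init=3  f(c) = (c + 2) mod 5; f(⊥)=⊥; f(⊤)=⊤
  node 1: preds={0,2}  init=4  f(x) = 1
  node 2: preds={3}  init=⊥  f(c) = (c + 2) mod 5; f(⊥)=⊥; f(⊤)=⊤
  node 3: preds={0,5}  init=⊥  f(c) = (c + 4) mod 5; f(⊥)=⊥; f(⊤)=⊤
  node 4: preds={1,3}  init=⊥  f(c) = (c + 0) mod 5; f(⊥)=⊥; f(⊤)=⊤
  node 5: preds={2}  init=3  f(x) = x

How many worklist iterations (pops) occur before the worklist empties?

Iteration log — 14 steps:
  step 1. node 0  ⊔preds=⊥  new=3  stable
  step 2. node 1  ⊔preds=3  new=⊤  old=4  +wl: 
  step 3. node 2  ⊔preds=⊥  new=⊥  stable
  step 4. node 3  ⊔preds=3  new=2  old=⊥  +wl: 2
  step 5. node 4  ⊔preds=⊤  new=⊤  old=⊥  +wl: 
  step 6. node 5  ⊔preds=⊥  new=3  stable
  step 7. node 2  ⊔preds=2  new=4  old=⊥  +wl: 1,5
  step 8. node 1  ⊔preds=⊤  new=⊤  stable
  step 9. node 5  ⊔preds=4  new=⊤  old=3  +wl: 3
  step 10. node 3  ⊔preds=⊤  new=⊤  old=2  +wl: 2,4
  step 11. node 2  ⊔preds=⊤  new=⊤  old=4  +wl: 1,5
  step 12. node 4  ⊔preds=⊤  new=⊤  stable
  step 13. node 1  ⊔preds=⊤  new=⊤  stable
  step 14. node 5  ⊔preds=⊤  new=⊤  stable

Least fixpoint reached:
  node 0: 3
  node 1: ⊤
  node 2: ⊤
  node 3: ⊤
  node 4: ⊤
  node 5: ⊤

14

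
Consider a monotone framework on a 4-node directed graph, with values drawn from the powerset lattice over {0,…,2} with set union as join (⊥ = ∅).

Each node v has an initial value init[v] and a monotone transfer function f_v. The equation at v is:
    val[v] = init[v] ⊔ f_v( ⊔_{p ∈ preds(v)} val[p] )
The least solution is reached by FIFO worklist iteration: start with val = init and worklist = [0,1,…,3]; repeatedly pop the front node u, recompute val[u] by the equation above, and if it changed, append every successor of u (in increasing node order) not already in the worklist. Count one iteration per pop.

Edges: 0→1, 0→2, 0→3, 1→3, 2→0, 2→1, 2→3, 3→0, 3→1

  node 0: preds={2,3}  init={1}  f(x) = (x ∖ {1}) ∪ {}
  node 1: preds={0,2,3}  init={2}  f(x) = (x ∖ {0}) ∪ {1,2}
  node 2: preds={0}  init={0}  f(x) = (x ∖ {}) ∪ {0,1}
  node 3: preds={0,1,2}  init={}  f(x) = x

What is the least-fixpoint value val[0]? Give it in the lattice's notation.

Trace (10 dequeues):
  [1] u=0 | in {0} | out {0,1} | prev {1} | push {}
  [2] u=1 | in {0,1} | out {1,2} | prev {2} | push {}
  [3] u=2 | in {0,1} | out {0,1} | prev {0} | push {0,1}
  [4] u=3 | in {0,1,2} | out {0,1,2} | prev {} | push {}
  [5] u=0 | in {0,1,2} | out {0,1,2} | prev {0,1} | push {2,3}
  [6] u=1 | in {0,1,2} | out {1,2} | ==
  [7] u=2 | in {0,1,2} | out {0,1,2} | prev {0,1} | push {0,1}
  [8] u=3 | in {0,1,2} | out {0,1,2} | ==
  [9] u=0 | in {0,1,2} | out {0,1,2} | ==
  [10] u=1 | in {0,1,2} | out {1,2} | ==

Converged values:
  [0] {0,1,2}
  [1] {1,2}
  [2] {0,1,2}
  [3] {0,1,2}

{0,1,2}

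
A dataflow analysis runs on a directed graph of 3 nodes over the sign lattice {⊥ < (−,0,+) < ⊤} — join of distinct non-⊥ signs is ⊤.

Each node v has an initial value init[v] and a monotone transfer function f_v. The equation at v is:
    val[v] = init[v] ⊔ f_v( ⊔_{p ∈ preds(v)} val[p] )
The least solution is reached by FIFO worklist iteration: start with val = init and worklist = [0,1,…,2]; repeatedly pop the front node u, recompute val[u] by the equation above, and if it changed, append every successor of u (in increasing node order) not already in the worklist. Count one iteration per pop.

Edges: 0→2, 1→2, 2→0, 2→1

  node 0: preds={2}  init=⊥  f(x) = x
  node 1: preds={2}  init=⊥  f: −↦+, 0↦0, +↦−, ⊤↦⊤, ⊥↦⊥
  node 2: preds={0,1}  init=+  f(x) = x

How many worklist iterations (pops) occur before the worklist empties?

6

Worklist (6 pops):
  #1 pop 0: in=+ → + (was ⊥); enqueue []
  #2 pop 1: in=+ → − (was ⊥); enqueue []
  #3 pop 2: in=⊤ → ⊤ (was +); enqueue [0,1]
  #4 pop 0: in=⊤ → ⊤ (was +); enqueue [2]
  #5 pop 1: in=⊤ → ⊤ (was −); enqueue []
  #6 pop 2: in=⊤ → ⊤ (no change)

Fixpoint:
  val[0] = ⊤
  val[1] = ⊤
  val[2] = ⊤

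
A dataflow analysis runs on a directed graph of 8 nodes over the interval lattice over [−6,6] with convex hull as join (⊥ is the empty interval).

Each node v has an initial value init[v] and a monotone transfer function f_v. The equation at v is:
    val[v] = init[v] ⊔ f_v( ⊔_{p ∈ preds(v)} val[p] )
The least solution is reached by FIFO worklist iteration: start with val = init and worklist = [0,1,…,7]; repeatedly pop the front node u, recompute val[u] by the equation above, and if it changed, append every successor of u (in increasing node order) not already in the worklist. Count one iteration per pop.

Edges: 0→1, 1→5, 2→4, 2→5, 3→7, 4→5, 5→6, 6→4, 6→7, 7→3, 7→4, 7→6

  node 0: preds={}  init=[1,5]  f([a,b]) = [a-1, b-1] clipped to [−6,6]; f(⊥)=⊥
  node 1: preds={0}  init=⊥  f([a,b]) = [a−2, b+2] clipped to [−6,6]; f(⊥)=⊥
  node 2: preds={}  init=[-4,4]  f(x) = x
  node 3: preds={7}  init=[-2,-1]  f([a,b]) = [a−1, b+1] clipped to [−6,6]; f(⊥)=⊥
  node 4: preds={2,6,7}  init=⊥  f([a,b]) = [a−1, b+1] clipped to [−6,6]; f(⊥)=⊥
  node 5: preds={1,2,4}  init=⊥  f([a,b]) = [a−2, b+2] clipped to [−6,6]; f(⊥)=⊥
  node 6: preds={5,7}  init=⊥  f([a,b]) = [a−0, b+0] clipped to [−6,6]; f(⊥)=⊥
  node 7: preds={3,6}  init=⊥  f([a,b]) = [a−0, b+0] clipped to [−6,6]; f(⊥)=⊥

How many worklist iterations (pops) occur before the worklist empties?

13

Iteration log — 13 steps:
  step 1. node 0  ⊔preds=⊥  new=[1,5]  stable
  step 2. node 1  ⊔preds=[1,5]  new=[-1,6]  old=⊥  +wl: 
  step 3. node 2  ⊔preds=⊥  new=[-4,4]  stable
  step 4. node 3  ⊔preds=⊥  new=[-2,-1]  stable
  step 5. node 4  ⊔preds=[-4,4]  new=[-5,5]  old=⊥  +wl: 
  step 6. node 5  ⊔preds=[-5,6]  new=[-6,6]  old=⊥  +wl: 
  step 7. node 6  ⊔preds=[-6,6]  new=[-6,6]  old=⊥  +wl: 4
  step 8. node 7  ⊔preds=[-6,6]  new=[-6,6]  old=⊥  +wl: 3,6
  step 9. node 4  ⊔preds=[-6,6]  new=[-6,6]  old=[-5,5]  +wl: 5
  step 10. node 3  ⊔preds=[-6,6]  new=[-6,6]  old=[-2,-1]  +wl: 7
  step 11. node 6  ⊔preds=[-6,6]  new=[-6,6]  stable
  step 12. node 5  ⊔preds=[-6,6]  new=[-6,6]  stable
  step 13. node 7  ⊔preds=[-6,6]  new=[-6,6]  stable

Least fixpoint reached:
  node 0: [1,5]
  node 1: [-1,6]
  node 2: [-4,4]
  node 3: [-6,6]
  node 4: [-6,6]
  node 5: [-6,6]
  node 6: [-6,6]
  node 7: [-6,6]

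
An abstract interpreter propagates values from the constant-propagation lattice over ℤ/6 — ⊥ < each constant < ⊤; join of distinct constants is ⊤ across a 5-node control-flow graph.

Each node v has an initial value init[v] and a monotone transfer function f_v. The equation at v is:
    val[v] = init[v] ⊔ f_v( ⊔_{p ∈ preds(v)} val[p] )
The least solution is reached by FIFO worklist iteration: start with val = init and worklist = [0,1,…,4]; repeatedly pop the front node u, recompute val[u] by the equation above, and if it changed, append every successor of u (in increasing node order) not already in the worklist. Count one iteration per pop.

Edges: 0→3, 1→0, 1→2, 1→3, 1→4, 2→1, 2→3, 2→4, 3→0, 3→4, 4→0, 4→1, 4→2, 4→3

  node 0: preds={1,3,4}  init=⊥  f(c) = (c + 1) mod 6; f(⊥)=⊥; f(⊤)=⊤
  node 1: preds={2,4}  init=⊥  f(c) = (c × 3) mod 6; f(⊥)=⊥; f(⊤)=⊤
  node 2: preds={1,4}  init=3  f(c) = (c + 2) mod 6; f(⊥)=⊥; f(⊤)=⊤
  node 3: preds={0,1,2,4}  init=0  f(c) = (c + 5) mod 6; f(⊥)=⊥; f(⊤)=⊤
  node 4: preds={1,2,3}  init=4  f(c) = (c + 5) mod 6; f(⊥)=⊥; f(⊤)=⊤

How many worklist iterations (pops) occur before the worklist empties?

9

Worklist (9 pops):
  #1 pop 0: in=⊤ → ⊤ (was ⊥); enqueue []
  #2 pop 1: in=⊤ → ⊤ (was ⊥); enqueue [0]
  #3 pop 2: in=⊤ → ⊤ (was 3); enqueue [1]
  #4 pop 3: in=⊤ → ⊤ (was 0); enqueue []
  #5 pop 4: in=⊤ → ⊤ (was 4); enqueue [2,3]
  #6 pop 0: in=⊤ → ⊤ (no change)
  #7 pop 1: in=⊤ → ⊤ (no change)
  #8 pop 2: in=⊤ → ⊤ (no change)
  #9 pop 3: in=⊤ → ⊤ (no change)

Fixpoint:
  val[0] = ⊤
  val[1] = ⊤
  val[2] = ⊤
  val[3] = ⊤
  val[4] = ⊤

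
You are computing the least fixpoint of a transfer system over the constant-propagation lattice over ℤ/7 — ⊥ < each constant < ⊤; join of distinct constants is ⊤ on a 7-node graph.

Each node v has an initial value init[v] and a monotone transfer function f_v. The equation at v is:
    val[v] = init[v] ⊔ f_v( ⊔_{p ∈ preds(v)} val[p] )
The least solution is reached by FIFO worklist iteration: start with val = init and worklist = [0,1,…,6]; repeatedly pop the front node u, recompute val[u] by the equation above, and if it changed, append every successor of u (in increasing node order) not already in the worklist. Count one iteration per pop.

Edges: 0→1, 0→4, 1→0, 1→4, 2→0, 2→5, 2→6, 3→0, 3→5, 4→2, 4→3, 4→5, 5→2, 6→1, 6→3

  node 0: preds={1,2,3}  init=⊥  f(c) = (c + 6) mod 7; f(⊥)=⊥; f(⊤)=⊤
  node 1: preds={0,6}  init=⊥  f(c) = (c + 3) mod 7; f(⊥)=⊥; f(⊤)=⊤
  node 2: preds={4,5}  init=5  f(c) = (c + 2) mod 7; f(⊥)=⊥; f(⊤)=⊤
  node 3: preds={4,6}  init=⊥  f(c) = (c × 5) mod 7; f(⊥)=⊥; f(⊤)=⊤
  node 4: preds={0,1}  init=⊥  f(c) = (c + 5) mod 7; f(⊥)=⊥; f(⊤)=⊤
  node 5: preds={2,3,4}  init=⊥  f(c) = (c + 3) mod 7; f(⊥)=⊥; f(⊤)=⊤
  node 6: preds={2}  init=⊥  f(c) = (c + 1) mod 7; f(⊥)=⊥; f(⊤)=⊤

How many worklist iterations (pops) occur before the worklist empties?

Trace (17 dequeues):
  [1] u=0 | in 5 | out 4 | prev ⊥ | push {}
  [2] u=1 | in 4 | out 0 | prev ⊥ | push {0}
  [3] u=2 | in ⊥ | out 5 | ==
  [4] u=3 | in ⊥ | out ⊥ | ==
  [5] u=4 | in ⊤ | out ⊤ | prev ⊥ | push {2,3}
  [6] u=5 | in ⊤ | out ⊤ | prev ⊥ | push {}
  [7] u=6 | in 5 | out 6 | prev ⊥ | push {1}
  [8] u=0 | in ⊤ | out ⊤ | prev 4 | push {4}
  [9] u=2 | in ⊤ | out ⊤ | prev 5 | push {0,5,6}
  [10] u=3 | in ⊤ | out ⊤ | prev ⊥ | push {}
  [11] u=1 | in ⊤ | out ⊤ | prev 0 | push {}
  [12] u=4 | in ⊤ | out ⊤ | ==
  [13] u=0 | in ⊤ | out ⊤ | ==
  [14] u=5 | in ⊤ | out ⊤ | ==
  [15] u=6 | in ⊤ | out ⊤ | prev 6 | push {1,3}
  [16] u=1 | in ⊤ | out ⊤ | ==
  [17] u=3 | in ⊤ | out ⊤ | ==

Converged values:
  [0] ⊤
  [1] ⊤
  [2] ⊤
  [3] ⊤
  [4] ⊤
  [5] ⊤
  [6] ⊤

17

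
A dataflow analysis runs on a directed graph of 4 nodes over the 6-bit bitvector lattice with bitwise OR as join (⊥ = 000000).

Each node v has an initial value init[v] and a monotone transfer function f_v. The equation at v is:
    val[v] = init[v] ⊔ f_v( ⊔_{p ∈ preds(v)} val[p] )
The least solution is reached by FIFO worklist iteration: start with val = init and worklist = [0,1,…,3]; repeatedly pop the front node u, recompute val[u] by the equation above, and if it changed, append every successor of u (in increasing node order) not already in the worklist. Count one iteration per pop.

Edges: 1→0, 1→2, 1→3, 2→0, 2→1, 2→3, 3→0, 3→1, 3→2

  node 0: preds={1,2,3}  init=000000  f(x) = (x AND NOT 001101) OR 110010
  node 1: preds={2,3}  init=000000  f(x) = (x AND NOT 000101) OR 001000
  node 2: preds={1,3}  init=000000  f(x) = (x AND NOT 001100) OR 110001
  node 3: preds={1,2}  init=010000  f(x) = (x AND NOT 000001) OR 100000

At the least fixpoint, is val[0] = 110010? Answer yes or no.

yes

Iteration log — 9 steps:
  step 1. node 0  ⊔preds=010000  new=110010  old=000000  +wl: 
  step 2. node 1  ⊔preds=010000  new=011000  old=000000  +wl: 0
  step 3. node 2  ⊔preds=011000  new=110001  old=000000  +wl: 1
  step 4. node 3  ⊔preds=111001  new=111000  old=010000  +wl: 2
  step 5. node 0  ⊔preds=111001  new=110010  stable
  step 6. node 1  ⊔preds=111001  new=111000  old=011000  +wl: 0,3
  step 7. node 2  ⊔preds=111000  new=110001  stable
  step 8. node 0  ⊔preds=111001  new=110010  stable
  step 9. node 3  ⊔preds=111001  new=111000  stable

Least fixpoint reached:
  node 0: 110010
  node 1: 111000
  node 2: 110001
  node 3: 111000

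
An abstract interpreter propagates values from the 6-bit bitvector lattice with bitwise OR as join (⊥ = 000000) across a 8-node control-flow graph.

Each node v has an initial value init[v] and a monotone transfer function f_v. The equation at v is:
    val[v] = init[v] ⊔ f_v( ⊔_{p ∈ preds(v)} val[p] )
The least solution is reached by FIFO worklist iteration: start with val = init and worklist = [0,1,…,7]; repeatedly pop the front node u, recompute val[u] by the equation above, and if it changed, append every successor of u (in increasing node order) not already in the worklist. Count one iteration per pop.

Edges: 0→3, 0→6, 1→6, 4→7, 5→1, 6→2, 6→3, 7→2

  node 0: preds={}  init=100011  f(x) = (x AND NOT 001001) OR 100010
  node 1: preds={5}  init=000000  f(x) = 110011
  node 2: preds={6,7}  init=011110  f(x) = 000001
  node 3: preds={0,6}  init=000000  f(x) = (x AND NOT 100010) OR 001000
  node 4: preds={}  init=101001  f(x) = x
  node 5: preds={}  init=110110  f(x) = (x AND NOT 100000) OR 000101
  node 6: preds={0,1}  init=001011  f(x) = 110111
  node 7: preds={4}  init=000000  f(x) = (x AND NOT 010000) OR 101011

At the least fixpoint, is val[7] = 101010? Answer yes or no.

no

Trace (11 dequeues):
  [1] u=0 | in 000000 | out 100011 | ==
  [2] u=1 | in 110110 | out 110011 | prev 000000 | push {}
  [3] u=2 | in 001011 | out 011111 | prev 011110 | push {}
  [4] u=3 | in 101011 | out 001001 | prev 000000 | push {}
  [5] u=4 | in 000000 | out 101001 | ==
  [6] u=5 | in 000000 | out 110111 | prev 110110 | push {1}
  [7] u=6 | in 110011 | out 111111 | prev 001011 | push {2,3}
  [8] u=7 | in 101001 | out 101011 | prev 000000 | push {}
  [9] u=1 | in 110111 | out 110011 | ==
  [10] u=2 | in 111111 | out 011111 | ==
  [11] u=3 | in 111111 | out 011101 | prev 001001 | push {}

Converged values:
  [0] 100011
  [1] 110011
  [2] 011111
  [3] 011101
  [4] 101001
  [5] 110111
  [6] 111111
  [7] 101011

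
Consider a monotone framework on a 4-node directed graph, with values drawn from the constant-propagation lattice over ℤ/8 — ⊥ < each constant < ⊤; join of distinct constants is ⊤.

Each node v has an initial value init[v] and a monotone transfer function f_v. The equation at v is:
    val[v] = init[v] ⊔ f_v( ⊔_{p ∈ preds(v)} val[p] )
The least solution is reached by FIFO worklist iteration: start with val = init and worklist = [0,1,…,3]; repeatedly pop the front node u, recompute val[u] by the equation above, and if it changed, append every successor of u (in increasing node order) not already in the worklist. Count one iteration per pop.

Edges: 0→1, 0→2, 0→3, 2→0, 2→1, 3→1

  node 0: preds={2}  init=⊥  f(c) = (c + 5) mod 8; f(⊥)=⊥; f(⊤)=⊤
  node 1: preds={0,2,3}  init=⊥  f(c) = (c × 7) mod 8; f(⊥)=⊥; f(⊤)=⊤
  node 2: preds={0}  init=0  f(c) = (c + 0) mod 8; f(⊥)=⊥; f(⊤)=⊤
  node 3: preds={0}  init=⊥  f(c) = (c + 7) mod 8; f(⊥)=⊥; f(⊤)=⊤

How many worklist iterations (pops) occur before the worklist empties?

Trace (9 dequeues):
  [1] u=0 | in 0 | out 5 | prev ⊥ | push {}
  [2] u=1 | in ⊤ | out ⊤ | prev ⊥ | push {}
  [3] u=2 | in 5 | out ⊤ | prev 0 | push {0,1}
  [4] u=3 | in 5 | out 4 | prev ⊥ | push {}
  [5] u=0 | in ⊤ | out ⊤ | prev 5 | push {2,3}
  [6] u=1 | in ⊤ | out ⊤ | ==
  [7] u=2 | in ⊤ | out ⊤ | ==
  [8] u=3 | in ⊤ | out ⊤ | prev 4 | push {1}
  [9] u=1 | in ⊤ | out ⊤ | ==

Converged values:
  [0] ⊤
  [1] ⊤
  [2] ⊤
  [3] ⊤

9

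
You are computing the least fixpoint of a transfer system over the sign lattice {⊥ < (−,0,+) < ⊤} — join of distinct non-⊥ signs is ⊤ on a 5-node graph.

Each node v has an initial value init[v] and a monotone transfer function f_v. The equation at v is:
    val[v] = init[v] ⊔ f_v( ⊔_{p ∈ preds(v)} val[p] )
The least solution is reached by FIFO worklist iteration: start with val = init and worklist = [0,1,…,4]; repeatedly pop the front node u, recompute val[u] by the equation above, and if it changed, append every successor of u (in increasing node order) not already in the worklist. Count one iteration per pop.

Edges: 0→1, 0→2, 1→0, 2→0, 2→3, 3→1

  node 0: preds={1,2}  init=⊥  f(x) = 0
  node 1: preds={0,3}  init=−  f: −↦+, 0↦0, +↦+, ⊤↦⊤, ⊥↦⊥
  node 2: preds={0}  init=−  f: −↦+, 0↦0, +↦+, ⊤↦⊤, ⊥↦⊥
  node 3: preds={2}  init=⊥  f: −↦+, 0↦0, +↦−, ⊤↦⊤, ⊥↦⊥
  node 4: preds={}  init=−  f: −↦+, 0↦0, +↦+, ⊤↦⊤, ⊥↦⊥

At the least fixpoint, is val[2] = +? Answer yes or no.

Worklist (7 pops):
  #1 pop 0: in=− → 0 (was ⊥); enqueue []
  #2 pop 1: in=0 → ⊤ (was −); enqueue [0]
  #3 pop 2: in=0 → ⊤ (was −); enqueue []
  #4 pop 3: in=⊤ → ⊤ (was ⊥); enqueue [1]
  #5 pop 4: in=⊥ → − (no change)
  #6 pop 0: in=⊤ → 0 (no change)
  #7 pop 1: in=⊤ → ⊤ (no change)

Fixpoint:
  val[0] = 0
  val[1] = ⊤
  val[2] = ⊤
  val[3] = ⊤
  val[4] = −

no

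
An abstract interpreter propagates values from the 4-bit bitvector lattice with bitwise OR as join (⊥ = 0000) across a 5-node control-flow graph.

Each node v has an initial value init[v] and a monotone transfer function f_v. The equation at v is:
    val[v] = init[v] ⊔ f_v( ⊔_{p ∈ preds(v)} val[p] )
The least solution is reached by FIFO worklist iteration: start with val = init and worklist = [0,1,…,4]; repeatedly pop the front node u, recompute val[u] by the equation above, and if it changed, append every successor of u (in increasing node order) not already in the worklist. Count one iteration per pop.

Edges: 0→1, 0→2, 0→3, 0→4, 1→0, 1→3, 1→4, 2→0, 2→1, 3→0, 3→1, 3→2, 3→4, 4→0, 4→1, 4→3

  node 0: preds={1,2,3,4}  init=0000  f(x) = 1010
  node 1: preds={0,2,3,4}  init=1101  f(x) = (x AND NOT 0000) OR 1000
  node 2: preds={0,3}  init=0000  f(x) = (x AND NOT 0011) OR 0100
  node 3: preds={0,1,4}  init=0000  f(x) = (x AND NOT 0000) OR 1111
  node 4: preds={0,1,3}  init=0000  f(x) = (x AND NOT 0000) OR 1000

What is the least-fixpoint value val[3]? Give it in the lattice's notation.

Trace (9 dequeues):
  [1] u=0 | in 1101 | out 1010 | prev 0000 | push {}
  [2] u=1 | in 1010 | out 1111 | prev 1101 | push {0}
  [3] u=2 | in 1010 | out 1100 | prev 0000 | push {1}
  [4] u=3 | in 1111 | out 1111 | prev 0000 | push {2}
  [5] u=4 | in 1111 | out 1111 | prev 0000 | push {3}
  [6] u=0 | in 1111 | out 1010 | ==
  [7] u=1 | in 1111 | out 1111 | ==
  [8] u=2 | in 1111 | out 1100 | ==
  [9] u=3 | in 1111 | out 1111 | ==

Converged values:
  [0] 1010
  [1] 1111
  [2] 1100
  [3] 1111
  [4] 1111

1111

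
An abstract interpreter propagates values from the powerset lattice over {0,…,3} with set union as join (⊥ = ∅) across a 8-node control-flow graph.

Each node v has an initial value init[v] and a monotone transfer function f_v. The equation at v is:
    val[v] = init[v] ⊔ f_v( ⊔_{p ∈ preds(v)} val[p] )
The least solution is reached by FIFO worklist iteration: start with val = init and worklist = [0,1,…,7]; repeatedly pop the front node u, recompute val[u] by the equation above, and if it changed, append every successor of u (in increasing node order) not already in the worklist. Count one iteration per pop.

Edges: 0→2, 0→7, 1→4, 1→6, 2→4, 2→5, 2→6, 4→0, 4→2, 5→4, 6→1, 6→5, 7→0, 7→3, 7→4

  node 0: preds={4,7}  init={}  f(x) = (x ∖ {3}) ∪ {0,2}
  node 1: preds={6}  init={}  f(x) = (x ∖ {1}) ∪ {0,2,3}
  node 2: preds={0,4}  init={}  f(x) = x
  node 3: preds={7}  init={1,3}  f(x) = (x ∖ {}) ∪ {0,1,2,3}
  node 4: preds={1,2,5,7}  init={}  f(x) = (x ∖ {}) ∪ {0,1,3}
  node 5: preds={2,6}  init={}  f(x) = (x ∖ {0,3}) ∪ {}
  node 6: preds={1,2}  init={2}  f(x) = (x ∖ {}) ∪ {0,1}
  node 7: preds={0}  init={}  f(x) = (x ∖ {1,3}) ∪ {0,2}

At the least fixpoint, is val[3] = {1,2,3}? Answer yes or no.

Trace (17 dequeues):
  [1] u=0 | in {} | out {0,2} | prev {} | push {}
  [2] u=1 | in {2} | out {0,2,3} | prev {} | push {}
  [3] u=2 | in {0,2} | out {0,2} | prev {} | push {}
  [4] u=3 | in {} | out {0,1,2,3} | prev {1,3} | push {}
  [5] u=4 | in {0,2,3} | out {0,1,2,3} | prev {} | push {0,2}
  [6] u=5 | in {0,2} | out {2} | prev {} | push {4}
  [7] u=6 | in {0,2,3} | out {0,1,2,3} | prev {2} | push {1,5}
  [8] u=7 | in {0,2} | out {0,2} | prev {} | push {3}
  [9] u=0 | in {0,1,2,3} | out {0,1,2} | prev {0,2} | push {7}
  [10] u=2 | in {0,1,2,3} | out {0,1,2,3} | prev {0,2} | push {6}
  [11] u=4 | in {0,1,2,3} | out {0,1,2,3} | ==
  [12] u=1 | in {0,1,2,3} | out {0,2,3} | ==
  [13] u=5 | in {0,1,2,3} | out {1,2} | prev {2} | push {4}
  [14] u=3 | in {0,2} | out {0,1,2,3} | ==
  [15] u=7 | in {0,1,2} | out {0,2} | ==
  [16] u=6 | in {0,1,2,3} | out {0,1,2,3} | ==
  [17] u=4 | in {0,1,2,3} | out {0,1,2,3} | ==

Converged values:
  [0] {0,1,2}
  [1] {0,2,3}
  [2] {0,1,2,3}
  [3] {0,1,2,3}
  [4] {0,1,2,3}
  [5] {1,2}
  [6] {0,1,2,3}
  [7] {0,2}

no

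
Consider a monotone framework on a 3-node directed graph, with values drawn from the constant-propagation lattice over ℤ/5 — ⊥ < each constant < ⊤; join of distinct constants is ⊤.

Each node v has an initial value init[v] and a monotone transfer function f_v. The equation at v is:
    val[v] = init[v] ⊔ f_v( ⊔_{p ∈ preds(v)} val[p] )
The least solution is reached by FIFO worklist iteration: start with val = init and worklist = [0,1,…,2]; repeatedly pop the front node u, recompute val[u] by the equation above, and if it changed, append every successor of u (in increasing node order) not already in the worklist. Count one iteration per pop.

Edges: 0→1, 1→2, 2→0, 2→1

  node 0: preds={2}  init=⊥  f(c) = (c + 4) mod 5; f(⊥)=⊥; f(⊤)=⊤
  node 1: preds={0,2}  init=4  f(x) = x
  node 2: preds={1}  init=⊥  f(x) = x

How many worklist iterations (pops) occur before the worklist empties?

8

Iteration log — 8 steps:
  step 1. node 0  ⊔preds=⊥  new=⊥  stable
  step 2. node 1  ⊔preds=⊥  new=4  stable
  step 3. node 2  ⊔preds=4  new=4  old=⊥  +wl: 0,1
  step 4. node 0  ⊔preds=4  new=3  old=⊥  +wl: 
  step 5. node 1  ⊔preds=⊤  new=⊤  old=4  +wl: 2
  step 6. node 2  ⊔preds=⊤  new=⊤  old=4  +wl: 0,1
  step 7. node 0  ⊔preds=⊤  new=⊤  old=3  +wl: 
  step 8. node 1  ⊔preds=⊤  new=⊤  stable

Least fixpoint reached:
  node 0: ⊤
  node 1: ⊤
  node 2: ⊤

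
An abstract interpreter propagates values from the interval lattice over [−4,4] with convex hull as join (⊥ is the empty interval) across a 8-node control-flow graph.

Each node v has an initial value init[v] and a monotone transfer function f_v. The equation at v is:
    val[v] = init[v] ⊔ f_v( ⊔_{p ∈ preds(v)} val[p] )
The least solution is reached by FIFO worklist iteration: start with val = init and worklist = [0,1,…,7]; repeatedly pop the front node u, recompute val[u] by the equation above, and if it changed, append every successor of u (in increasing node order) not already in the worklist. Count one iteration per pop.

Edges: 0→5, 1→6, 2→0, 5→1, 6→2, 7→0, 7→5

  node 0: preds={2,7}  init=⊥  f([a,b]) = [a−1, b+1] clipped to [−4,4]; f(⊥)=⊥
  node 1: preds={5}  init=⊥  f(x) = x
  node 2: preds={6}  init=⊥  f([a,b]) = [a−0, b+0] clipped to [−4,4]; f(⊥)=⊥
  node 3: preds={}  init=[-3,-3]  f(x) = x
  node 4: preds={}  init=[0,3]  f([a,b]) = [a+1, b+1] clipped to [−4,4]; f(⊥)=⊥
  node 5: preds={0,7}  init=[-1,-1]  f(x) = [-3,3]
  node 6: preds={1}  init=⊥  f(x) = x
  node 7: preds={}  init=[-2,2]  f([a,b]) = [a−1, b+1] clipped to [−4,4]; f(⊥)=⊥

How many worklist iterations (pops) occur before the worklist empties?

15

Worklist (15 pops):
  #1 pop 0: in=[-2,2] → [-3,3] (was ⊥); enqueue []
  #2 pop 1: in=[-1,-1] → [-1,-1] (was ⊥); enqueue []
  #3 pop 2: in=⊥ → ⊥ (no change)
  #4 pop 3: in=⊥ → [-3,-3] (no change)
  #5 pop 4: in=⊥ → [0,3] (no change)
  #6 pop 5: in=[-3,3] → [-3,3] (was [-1,-1]); enqueue [1]
  #7 pop 6: in=[-1,-1] → [-1,-1] (was ⊥); enqueue [2]
  #8 pop 7: in=⊥ → [-2,2] (no change)
  #9 pop 1: in=[-3,3] → [-3,3] (was [-1,-1]); enqueue [6]
  #10 pop 2: in=[-1,-1] → [-1,-1] (was ⊥); enqueue [0]
  #11 pop 6: in=[-3,3] → [-3,3] (was [-1,-1]); enqueue [2]
  #12 pop 0: in=[-2,2] → [-3,3] (no change)
  #13 pop 2: in=[-3,3] → [-3,3] (was [-1,-1]); enqueue [0]
  #14 pop 0: in=[-3,3] → [-4,4] (was [-3,3]); enqueue [5]
  #15 pop 5: in=[-4,4] → [-3,3] (no change)

Fixpoint:
  val[0] = [-4,4]
  val[1] = [-3,3]
  val[2] = [-3,3]
  val[3] = [-3,-3]
  val[4] = [0,3]
  val[5] = [-3,3]
  val[6] = [-3,3]
  val[7] = [-2,2]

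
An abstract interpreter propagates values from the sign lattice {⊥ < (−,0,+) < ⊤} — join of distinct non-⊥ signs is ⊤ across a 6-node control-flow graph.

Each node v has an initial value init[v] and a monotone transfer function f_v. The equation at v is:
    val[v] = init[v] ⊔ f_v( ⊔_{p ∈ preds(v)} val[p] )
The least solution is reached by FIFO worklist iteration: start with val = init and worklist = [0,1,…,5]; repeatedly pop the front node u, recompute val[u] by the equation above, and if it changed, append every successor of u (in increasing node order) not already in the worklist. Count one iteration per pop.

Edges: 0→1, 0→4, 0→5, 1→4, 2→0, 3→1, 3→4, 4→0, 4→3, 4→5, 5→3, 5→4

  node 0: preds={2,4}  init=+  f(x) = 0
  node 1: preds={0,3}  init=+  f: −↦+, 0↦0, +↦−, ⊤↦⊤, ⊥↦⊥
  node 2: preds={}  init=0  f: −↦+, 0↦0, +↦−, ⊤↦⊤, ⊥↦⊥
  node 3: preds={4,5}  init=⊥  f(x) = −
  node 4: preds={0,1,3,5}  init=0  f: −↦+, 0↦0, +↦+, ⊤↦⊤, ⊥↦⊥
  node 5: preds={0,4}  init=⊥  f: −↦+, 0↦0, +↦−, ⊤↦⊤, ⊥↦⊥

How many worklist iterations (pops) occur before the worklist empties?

Worklist (10 pops):
  #1 pop 0: in=0 → ⊤ (was +); enqueue []
  #2 pop 1: in=⊤ → ⊤ (was +); enqueue []
  #3 pop 2: in=⊥ → 0 (no change)
  #4 pop 3: in=0 → − (was ⊥); enqueue [1]
  #5 pop 4: in=⊤ → ⊤ (was 0); enqueue [0,3]
  #6 pop 5: in=⊤ → ⊤ (was ⊥); enqueue [4]
  #7 pop 1: in=⊤ → ⊤ (no change)
  #8 pop 0: in=⊤ → ⊤ (no change)
  #9 pop 3: in=⊤ → − (no change)
  #10 pop 4: in=⊤ → ⊤ (no change)

Fixpoint:
  val[0] = ⊤
  val[1] = ⊤
  val[2] = 0
  val[3] = −
  val[4] = ⊤
  val[5] = ⊤

10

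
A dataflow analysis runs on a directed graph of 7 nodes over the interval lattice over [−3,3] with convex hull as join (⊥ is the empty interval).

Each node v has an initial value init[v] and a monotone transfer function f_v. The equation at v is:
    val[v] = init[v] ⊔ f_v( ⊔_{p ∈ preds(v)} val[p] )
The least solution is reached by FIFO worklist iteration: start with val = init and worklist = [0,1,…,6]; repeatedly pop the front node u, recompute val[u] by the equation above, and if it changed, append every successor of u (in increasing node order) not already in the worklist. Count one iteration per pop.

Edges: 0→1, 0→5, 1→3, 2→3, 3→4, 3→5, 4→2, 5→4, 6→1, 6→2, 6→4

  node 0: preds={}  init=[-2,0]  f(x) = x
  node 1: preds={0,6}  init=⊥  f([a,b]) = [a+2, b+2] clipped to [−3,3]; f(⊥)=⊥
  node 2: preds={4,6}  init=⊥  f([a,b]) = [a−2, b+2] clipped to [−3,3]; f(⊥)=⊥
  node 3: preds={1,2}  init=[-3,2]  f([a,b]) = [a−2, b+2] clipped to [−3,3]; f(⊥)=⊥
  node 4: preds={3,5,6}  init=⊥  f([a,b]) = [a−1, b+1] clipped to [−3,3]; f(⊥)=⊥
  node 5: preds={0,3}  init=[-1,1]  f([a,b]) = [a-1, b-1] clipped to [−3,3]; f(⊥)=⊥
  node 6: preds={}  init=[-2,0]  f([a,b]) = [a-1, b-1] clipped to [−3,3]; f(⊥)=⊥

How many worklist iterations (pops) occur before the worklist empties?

Trace (10 dequeues):
  [1] u=0 | in ⊥ | out [-2,0] | ==
  [2] u=1 | in [-2,0] | out [0,2] | prev ⊥ | push {}
  [3] u=2 | in [-2,0] | out [-3,2] | prev ⊥ | push {}
  [4] u=3 | in [-3,2] | out [-3,3] | prev [-3,2] | push {}
  [5] u=4 | in [-3,3] | out [-3,3] | prev ⊥ | push {2}
  [6] u=5 | in [-3,3] | out [-3,2] | prev [-1,1] | push {4}
  [7] u=6 | in ⊥ | out [-2,0] | ==
  [8] u=2 | in [-3,3] | out [-3,3] | prev [-3,2] | push {3}
  [9] u=4 | in [-3,3] | out [-3,3] | ==
  [10] u=3 | in [-3,3] | out [-3,3] | ==

Converged values:
  [0] [-2,0]
  [1] [0,2]
  [2] [-3,3]
  [3] [-3,3]
  [4] [-3,3]
  [5] [-3,2]
  [6] [-2,0]

10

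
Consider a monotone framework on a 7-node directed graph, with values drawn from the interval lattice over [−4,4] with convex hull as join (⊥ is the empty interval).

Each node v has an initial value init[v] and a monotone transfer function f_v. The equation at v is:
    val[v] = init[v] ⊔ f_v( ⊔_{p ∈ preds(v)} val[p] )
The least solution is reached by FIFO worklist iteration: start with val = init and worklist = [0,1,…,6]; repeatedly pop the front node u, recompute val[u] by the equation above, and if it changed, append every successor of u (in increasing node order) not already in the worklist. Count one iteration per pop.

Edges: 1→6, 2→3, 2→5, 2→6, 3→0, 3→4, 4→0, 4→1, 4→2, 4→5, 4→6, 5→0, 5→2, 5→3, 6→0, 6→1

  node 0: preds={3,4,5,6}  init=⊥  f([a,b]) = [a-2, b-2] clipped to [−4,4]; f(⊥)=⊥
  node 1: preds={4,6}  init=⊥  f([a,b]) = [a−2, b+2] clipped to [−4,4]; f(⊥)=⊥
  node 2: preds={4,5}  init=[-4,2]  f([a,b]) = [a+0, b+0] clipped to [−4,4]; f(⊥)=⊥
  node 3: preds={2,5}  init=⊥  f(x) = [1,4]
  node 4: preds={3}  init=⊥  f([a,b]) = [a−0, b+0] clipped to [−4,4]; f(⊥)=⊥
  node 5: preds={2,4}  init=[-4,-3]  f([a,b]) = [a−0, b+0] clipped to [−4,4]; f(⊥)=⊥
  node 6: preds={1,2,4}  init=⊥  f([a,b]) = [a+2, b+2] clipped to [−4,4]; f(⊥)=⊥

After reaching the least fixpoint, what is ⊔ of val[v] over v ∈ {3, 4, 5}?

Iteration log — 13 steps:
  step 1. node 0  ⊔preds=[-4,-3]  new=[-4,-4]  old=⊥  +wl: 
  step 2. node 1  ⊔preds=⊥  new=⊥  stable
  step 3. node 2  ⊔preds=[-4,-3]  new=[-4,2]  stable
  step 4. node 3  ⊔preds=[-4,2]  new=[1,4]  old=⊥  +wl: 0
  step 5. node 4  ⊔preds=[1,4]  new=[1,4]  old=⊥  +wl: 1,2
  step 6. node 5  ⊔preds=[-4,4]  new=[-4,4]  old=[-4,-3]  +wl: 3
  step 7. node 6  ⊔preds=[-4,4]  new=[-2,4]  old=⊥  +wl: 
  step 8. node 0  ⊔preds=[-4,4]  new=[-4,2]  old=[-4,-4]  +wl: 
  step 9. node 1  ⊔preds=[-2,4]  new=[-4,4]  old=⊥  +wl: 6
  step 10. node 2  ⊔preds=[-4,4]  new=[-4,4]  old=[-4,2]  +wl: 5
  step 11. node 3  ⊔preds=[-4,4]  new=[1,4]  stable
  step 12. node 6  ⊔preds=[-4,4]  new=[-2,4]  stable
  step 13. node 5  ⊔preds=[-4,4]  new=[-4,4]  stable

Least fixpoint reached:
  node 0: [-4,2]
  node 1: [-4,4]
  node 2: [-4,4]
  node 3: [1,4]
  node 4: [1,4]
  node 5: [-4,4]
  node 6: [-2,4]

[-4,4]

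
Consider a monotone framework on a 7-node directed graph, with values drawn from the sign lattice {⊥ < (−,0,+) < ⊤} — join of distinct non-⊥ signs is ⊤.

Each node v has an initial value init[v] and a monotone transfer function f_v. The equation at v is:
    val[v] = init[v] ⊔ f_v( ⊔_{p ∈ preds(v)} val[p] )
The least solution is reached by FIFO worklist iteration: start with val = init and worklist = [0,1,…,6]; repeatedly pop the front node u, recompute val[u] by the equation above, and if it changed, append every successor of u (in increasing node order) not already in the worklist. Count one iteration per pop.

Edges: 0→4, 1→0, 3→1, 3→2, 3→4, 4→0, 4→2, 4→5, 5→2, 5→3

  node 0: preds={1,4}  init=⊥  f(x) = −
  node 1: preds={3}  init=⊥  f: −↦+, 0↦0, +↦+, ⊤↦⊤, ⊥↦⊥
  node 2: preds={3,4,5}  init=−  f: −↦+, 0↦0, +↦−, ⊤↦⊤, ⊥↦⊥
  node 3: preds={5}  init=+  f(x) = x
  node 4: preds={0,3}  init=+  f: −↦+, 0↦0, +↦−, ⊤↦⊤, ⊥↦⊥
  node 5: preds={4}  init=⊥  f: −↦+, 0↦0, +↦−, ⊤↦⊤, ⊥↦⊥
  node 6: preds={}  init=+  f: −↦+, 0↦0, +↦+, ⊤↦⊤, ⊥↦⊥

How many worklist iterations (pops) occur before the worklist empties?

Iteration log — 14 steps:
  step 1. node 0  ⊔preds=+  new=−  old=⊥  +wl: 
  step 2. node 1  ⊔preds=+  new=+  old=⊥  +wl: 0
  step 3. node 2  ⊔preds=+  new=−  stable
  step 4. node 3  ⊔preds=⊥  new=+  stable
  step 5. node 4  ⊔preds=⊤  new=⊤  old=+  +wl: 2
  step 6. node 5  ⊔preds=⊤  new=⊤  old=⊥  +wl: 3
  step 7. node 6  ⊔preds=⊥  new=+  stable
  step 8. node 0  ⊔preds=⊤  new=−  stable
  step 9. node 2  ⊔preds=⊤  new=⊤  old=−  +wl: 
  step 10. node 3  ⊔preds=⊤  new=⊤  old=+  +wl: 1,2,4
  step 11. node 1  ⊔preds=⊤  new=⊤  old=+  +wl: 0
  step 12. node 2  ⊔preds=⊤  new=⊤  stable
  step 13. node 4  ⊔preds=⊤  new=⊤  stable
  step 14. node 0  ⊔preds=⊤  new=−  stable

Least fixpoint reached:
  node 0: −
  node 1: ⊤
  node 2: ⊤
  node 3: ⊤
  node 4: ⊤
  node 5: ⊤
  node 6: +

14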